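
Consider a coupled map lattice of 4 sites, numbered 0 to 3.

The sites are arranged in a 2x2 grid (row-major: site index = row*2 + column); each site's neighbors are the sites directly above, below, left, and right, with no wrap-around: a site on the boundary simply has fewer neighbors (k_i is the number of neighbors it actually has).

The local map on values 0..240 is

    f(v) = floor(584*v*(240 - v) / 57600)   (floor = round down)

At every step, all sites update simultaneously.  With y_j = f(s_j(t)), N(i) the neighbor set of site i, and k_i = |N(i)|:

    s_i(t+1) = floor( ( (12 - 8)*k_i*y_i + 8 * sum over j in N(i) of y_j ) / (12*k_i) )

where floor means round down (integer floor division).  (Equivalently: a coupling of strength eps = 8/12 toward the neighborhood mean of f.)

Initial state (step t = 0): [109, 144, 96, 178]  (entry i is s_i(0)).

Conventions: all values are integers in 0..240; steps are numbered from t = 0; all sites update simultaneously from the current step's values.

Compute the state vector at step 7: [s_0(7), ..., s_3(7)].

Answer: [141, 141, 141, 141]

Derivation:
t=0: [109, 144, 96, 178]
t=1: [141, 131, 131, 130]
t=2: [143, 143, 143, 144]
t=3: [140, 140, 140, 140]
t=4: [141, 141, 141, 141]
t=5: [141, 141, 141, 141]
t=6: [141, 141, 141, 141]
t=7: [141, 141, 141, 141]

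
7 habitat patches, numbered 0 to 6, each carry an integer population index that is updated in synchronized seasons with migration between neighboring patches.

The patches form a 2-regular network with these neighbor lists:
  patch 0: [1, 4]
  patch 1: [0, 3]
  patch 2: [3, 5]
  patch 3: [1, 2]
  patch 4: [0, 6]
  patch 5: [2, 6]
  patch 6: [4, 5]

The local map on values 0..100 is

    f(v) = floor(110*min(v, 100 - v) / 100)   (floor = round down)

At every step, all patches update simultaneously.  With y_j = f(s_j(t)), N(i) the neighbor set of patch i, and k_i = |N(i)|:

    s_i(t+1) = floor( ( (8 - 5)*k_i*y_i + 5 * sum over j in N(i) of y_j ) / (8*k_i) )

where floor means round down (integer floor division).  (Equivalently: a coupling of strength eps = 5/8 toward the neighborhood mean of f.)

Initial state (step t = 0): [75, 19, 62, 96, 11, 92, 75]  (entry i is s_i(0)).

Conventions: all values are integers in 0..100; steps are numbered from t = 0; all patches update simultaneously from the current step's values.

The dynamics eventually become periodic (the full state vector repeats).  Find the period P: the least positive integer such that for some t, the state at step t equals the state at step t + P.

Simulating step by step:
t=0: [75, 19, 62, 96, 11, 92, 75]
t=1: [20, 17, 19, 20, 21, 24, 16]
t=2: [21, 20, 22, 20, 20, 21, 21]
t=3: [22, 22, 23, 22, 22, 23, 22]
t=4: [24, 24, 24, 24, 24, 24, 24]
t=5: [26, 26, 26, 26, 26, 26, 26]
t=6: [28, 28, 28, 28, 28, 28, 28]
t=7: [30, 30, 30, 30, 30, 30, 30]
t=8: [33, 33, 33, 33, 33, 33, 33]
t=9: [36, 36, 36, 36, 36, 36, 36]
t=10: [39, 39, 39, 39, 39, 39, 39]
t=11: [42, 42, 42, 42, 42, 42, 42]
t=12: [46, 46, 46, 46, 46, 46, 46]
t=13: [50, 50, 50, 50, 50, 50, 50]
t=14: [55, 55, 55, 55, 55, 55, 55]
t=15: [49, 49, 49, 49, 49, 49, 49]
t=16: [53, 53, 53, 53, 53, 53, 53]
t=17: [51, 51, 51, 51, 51, 51, 51]
t=18: [53, 53, 53, 53, 53, 53, 53]

Answer: 2
Key observation: The state at step 16, [53, 53, 53, 53, 53, 53, 53], reappears at step 18 — and no state repeats earlier — so the cycle the system enters has period 2.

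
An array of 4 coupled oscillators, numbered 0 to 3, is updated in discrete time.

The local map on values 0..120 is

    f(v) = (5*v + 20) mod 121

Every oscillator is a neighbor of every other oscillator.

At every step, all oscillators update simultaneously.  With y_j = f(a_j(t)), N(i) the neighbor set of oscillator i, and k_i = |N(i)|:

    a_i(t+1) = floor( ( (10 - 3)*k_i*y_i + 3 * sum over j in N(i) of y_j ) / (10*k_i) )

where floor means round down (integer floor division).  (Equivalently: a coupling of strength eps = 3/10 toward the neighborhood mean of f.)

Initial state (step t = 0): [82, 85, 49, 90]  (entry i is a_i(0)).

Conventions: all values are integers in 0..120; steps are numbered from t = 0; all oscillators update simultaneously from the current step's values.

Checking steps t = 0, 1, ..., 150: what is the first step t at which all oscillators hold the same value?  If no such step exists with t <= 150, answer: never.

Simulating step by step:
t=0: [82, 85, 49, 90]  (not all equal)
t=1: [68, 77, 41, 92]  (not all equal)
t=2: [108, 63, 100, 108]  (not all equal)
t=3: [73, 83, 49, 73]  (not all equal)
t=4: [27, 57, 27, 27]  (not all equal)
t=5: [36, 54, 36, 36]  (not all equal)
t=6: [75, 57, 75, 75]  (not all equal)
t=7: [35, 53, 35, 35]  (not all equal)
t=8: [70, 52, 70, 70]  (not all equal)
t=9: [10, 28, 10, 10]  (not all equal)
t=10: [66, 48, 66, 66]  (not all equal)
t=11: [99, 45, 99, 99]  (not all equal)
t=12: [28, 11, 28, 28]  (not all equal)
t=13: [42, 64, 42, 42]  (not all equal)
t=14: [107, 101, 107, 107]  (not all equal)
t=15: [68, 50, 68, 68]  (not all equal)
t=16: [109, 55, 109, 109]  (not all equal)
t=17: [78, 61, 78, 78]  (not all equal)
t=18: [50, 72, 50, 50]  (not all equal)
t=19: [26, 20, 26, 26]  (not all equal)
t=20: [38, 92, 38, 38]  (not all equal)
t=21: [91, 108, 91, 91]  (not all equal)
t=22: [108, 86, 108, 108]  (not all equal)
t=23: [77, 83, 77, 77]  (not all equal)
t=24: [45, 63, 45, 45]  (not all equal)
t=25: [12, 66, 12, 12]  (not all equal)
t=26: [82, 99, 82, 82]  (not all equal)
t=27: [63, 41, 63, 63]  (not all equal)
t=28: [94, 100, 94, 94]  (not all equal)
t=29: [9, 27, 9, 9]  (not all equal)
t=30: [61, 43, 61, 61]  (not all equal)
t=31: [86, 104, 86, 86]  (not all equal)
t=32: [83, 65, 83, 83]  (not all equal)
t=33: [75, 93, 75, 75]  (not all equal)
t=34: [28, 10, 28, 28]  (not all equal)
t=35: [42, 60, 42, 42]  (not all equal)
t=36: [105, 87, 105, 105]  (not all equal)
t=37: [64, 82, 64, 64]  (not all equal)
t=38: [94, 76, 94, 94]  (not all equal)
t=39: [9, 27, 9, 9]  (not all equal)

Answer: never
Key observation: The state at step 29 reappears at step 39 — the system is in a cycle of period 10 from step 29 on.  No step 0..39 is synchronized, and the cycle repeats forever, so no step up to 150 (or ever) has all oscillators equal.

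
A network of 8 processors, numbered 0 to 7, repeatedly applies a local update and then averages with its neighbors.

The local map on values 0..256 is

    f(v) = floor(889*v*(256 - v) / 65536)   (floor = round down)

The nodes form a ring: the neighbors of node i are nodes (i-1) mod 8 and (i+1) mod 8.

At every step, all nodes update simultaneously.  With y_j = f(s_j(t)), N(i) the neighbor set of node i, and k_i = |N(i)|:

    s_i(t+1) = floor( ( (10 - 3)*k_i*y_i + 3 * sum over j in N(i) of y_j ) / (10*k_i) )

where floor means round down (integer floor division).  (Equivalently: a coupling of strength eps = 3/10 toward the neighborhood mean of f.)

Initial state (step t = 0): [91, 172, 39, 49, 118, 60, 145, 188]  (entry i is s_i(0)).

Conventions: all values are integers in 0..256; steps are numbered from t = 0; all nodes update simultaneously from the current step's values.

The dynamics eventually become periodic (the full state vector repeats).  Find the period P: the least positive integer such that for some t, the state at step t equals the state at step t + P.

Answer: 4
Key observation: The state at step 37, [205, 147, 114, 122, 172, 214, 218, 218], reappears at step 41 — and no state repeats earlier — so the cycle the system enters has period 4.

Derivation:
t=0: [91, 172, 39, 49, 118, 60, 145, 188]
t=1: [197, 184, 129, 146, 198, 177, 202, 184]
t=2: [163, 182, 214, 208, 169, 177, 158, 170]
t=3: [200, 176, 132, 142, 187, 193, 205, 200]
t=4: [156, 188, 216, 212, 179, 162, 145, 149]
t=5: [206, 170, 126, 133, 180, 204, 215, 215]
t=6: [144, 192, 218, 215, 184, 145, 122, 122]
t=7: [210, 165, 121, 126, 175, 212, 220, 220]
t=8: [138, 194, 218, 217, 186, 133, 109, 110]
t=9: [211, 163, 119, 123, 173, 213, 217, 217]
t=10: [137, 195, 218, 216, 187, 133, 115, 116]
t=11: [211, 162, 120, 124, 173, 213, 219, 220]
t=12: [136, 196, 218, 217, 187, 132, 110, 110]
t=13: [211, 161, 119, 122, 172, 214, 217, 217]
t=14: [137, 197, 218, 217, 187, 131, 115, 116]
t=15: [211, 159, 119, 122, 172, 214, 219, 220]
t=16: [137, 198, 219, 217, 187, 130, 110, 110]
t=17: [210, 158, 116, 122, 172, 214, 217, 217]
t=18: [140, 199, 218, 216, 187, 131, 115, 116]
t=19: [209, 156, 118, 124, 173, 214, 219, 219]
t=20: [141, 200, 218, 217, 187, 130, 110, 112]
t=21: [208, 155, 118, 122, 172, 214, 217, 218]
t=22: [143, 201, 218, 216, 187, 131, 114, 115]
t=23: [208, 153, 118, 124, 173, 214, 219, 219]
t=24: [142, 202, 219, 217, 187, 130, 110, 112]
t=25: [208, 152, 115, 122, 172, 214, 217, 218]
t=26: [143, 202, 218, 216, 187, 131, 114, 115]
t=27: [208, 152, 118, 124, 173, 214, 219, 219]
t=28: [142, 203, 219, 217, 187, 130, 110, 112]
t=29: [207, 150, 115, 122, 172, 214, 217, 218]
t=30: [144, 203, 218, 216, 187, 131, 114, 116]
t=31: [207, 151, 117, 124, 173, 214, 219, 219]
t=32: [144, 204, 219, 217, 187, 130, 110, 113]
t=33: [206, 149, 114, 122, 172, 214, 218, 218]
t=34: [146, 204, 218, 216, 187, 130, 113, 116]
t=35: [206, 149, 117, 124, 173, 214, 219, 219]
t=36: [146, 205, 219, 217, 187, 130, 110, 113]
t=37: [205, 147, 114, 122, 172, 214, 218, 218]
t=38: [148, 205, 219, 216, 187, 130, 113, 116]
t=39: [205, 147, 115, 124, 173, 214, 219, 219]
t=40: [147, 205, 219, 217, 187, 130, 110, 113]
t=41: [205, 147, 114, 122, 172, 214, 218, 218]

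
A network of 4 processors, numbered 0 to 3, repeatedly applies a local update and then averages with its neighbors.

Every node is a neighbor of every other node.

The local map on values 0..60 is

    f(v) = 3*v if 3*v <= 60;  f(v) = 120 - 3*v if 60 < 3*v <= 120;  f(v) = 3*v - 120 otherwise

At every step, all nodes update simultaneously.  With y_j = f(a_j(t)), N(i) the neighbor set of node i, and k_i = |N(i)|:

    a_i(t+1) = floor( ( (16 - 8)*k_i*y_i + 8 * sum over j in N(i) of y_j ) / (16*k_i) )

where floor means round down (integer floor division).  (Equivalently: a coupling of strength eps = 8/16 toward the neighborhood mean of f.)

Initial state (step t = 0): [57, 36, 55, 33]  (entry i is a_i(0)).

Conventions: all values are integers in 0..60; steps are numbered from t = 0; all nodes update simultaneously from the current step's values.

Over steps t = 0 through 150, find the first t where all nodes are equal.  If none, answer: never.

Answer: never
Key observation: The state at step 9 reappears at step 13 — the system is in a cycle of period 4 from step 9 on.  No step 0..13 is synchronized, and the cycle repeats forever, so no step up to 150 (or ever) has all nodes equal.

Derivation:
t=0: [57, 36, 55, 33]  (not all equal)
t=1: [38, 25, 36, 28]  (not all equal)
t=2: [18, 31, 20, 28]  (not all equal)
t=3: [47, 38, 49, 41]  (not all equal)
t=4: [16, 11, 18, 10]  (not all equal)
t=5: [43, 38, 45, 37]  (not all equal)
t=6: [9, 8, 11, 9]  (not all equal)
t=7: [27, 26, 29, 27]  (not all equal)
t=8: [38, 39, 36, 38]  (not all equal)
t=9: [6, 5, 8, 6]  (not all equal)
t=10: [18, 17, 20, 18]  (not all equal)
t=11: [54, 53, 56, 54]  (not all equal)
t=12: [42, 41, 44, 42]  (not all equal)
t=13: [6, 5, 8, 6]  (not all equal)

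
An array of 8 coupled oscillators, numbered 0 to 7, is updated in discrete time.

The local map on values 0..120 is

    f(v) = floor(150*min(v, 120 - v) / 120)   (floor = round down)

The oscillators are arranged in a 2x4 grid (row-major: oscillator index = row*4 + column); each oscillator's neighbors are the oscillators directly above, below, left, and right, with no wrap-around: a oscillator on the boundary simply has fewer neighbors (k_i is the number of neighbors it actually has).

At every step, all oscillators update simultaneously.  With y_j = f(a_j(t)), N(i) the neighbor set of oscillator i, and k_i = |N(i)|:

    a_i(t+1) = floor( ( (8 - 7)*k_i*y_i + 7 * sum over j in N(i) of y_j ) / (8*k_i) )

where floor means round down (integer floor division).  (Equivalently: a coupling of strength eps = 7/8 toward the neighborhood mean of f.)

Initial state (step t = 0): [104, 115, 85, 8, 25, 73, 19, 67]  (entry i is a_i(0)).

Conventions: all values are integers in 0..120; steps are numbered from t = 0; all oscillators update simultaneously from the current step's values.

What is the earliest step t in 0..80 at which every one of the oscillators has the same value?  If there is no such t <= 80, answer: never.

Answer: 15
Key observation: Synchronization is absorbing here: once all oscillators are equal they stay equal, and step 15 is the first all-equal step.

Derivation:
t=0: [104, 115, 85, 8, 25, 73, 19, 67]  (not all equal)
t=1: [18, 36, 16, 48, 38, 24, 51, 22]  (not all equal)
t=2: [43, 26, 51, 28, 28, 48, 30, 57]  (not all equal)
t=3: [35, 55, 38, 63, 53, 37, 61, 40]  (not all equal)
t=4: [64, 48, 67, 51, 47, 66, 50, 69]  (not all equal)
t=5: [60, 66, 62, 64, 67, 60, 64, 62]  (not all equal)
t=6: [67, 73, 69, 71, 73, 68, 72, 70]  (not all equal)
t=7: [59, 63, 60, 62, 64, 59, 62, 60]  (not all equal)
t=8: [70, 73, 72, 74, 72, 71, 74, 72]  (not all equal)
t=9: [59, 60, 57, 59, 61, 58, 59, 57]  (not all equal)
t=10: [73, 72, 73, 71, 72, 73, 71, 72]  (not all equal)
t=11: [59, 58, 60, 59, 58, 60, 58, 60]  (not all equal)
t=12: [72, 74, 72, 74, 73, 72, 74, 72]  (not all equal)
t=13: [57, 59, 57, 59, 59, 57, 59, 57]  (not all equal)
t=14: [72, 71, 72, 71, 71, 72, 71, 72]  (not all equal)
t=15: [60, 60, 60, 60, 60, 60, 60, 60]  (all equal)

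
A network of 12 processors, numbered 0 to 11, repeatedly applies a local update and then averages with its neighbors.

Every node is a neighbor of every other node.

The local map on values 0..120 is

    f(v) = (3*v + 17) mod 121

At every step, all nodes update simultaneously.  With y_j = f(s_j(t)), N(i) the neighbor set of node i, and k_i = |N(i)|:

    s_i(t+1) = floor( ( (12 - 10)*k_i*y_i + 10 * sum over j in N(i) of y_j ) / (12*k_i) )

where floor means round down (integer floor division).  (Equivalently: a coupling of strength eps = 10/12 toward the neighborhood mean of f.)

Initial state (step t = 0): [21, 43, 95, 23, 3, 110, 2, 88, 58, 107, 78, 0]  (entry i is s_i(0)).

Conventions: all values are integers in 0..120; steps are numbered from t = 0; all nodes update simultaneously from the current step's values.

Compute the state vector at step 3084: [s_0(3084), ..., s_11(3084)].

Simulating step by step:
t=0: [21, 43, 95, 23, 3, 110, 2, 88, 58, 107, 78, 0]
t=1: [55, 50, 53, 56, 50, 57, 50, 51, 54, 56, 49, 49]
t=2: [54, 52, 53, 54, 52, 54, 52, 53, 53, 54, 52, 52]
t=3: [55, 54, 54, 55, 54, 55, 54, 54, 54, 55, 54, 54]
t=4: [59, 58, 58, 59, 58, 59, 58, 58, 58, 59, 58, 58]
t=5: [71, 70, 70, 71, 70, 71, 70, 70, 70, 71, 70, 70]
t=6: [107, 106, 106, 107, 106, 107, 106, 106, 106, 107, 106, 106]
t=7: [94, 93, 93, 94, 93, 94, 93, 93, 93, 94, 93, 93]
t=8: [55, 54, 54, 55, 54, 55, 54, 54, 54, 55, 54, 54]

Answer: [59, 58, 58, 59, 58, 59, 58, 58, 58, 59, 58, 58]
Key observation: The state at step 3, [55, 54, 54, 55, 54, 55, 54, 54, 54, 55, 54, 54], reappears at step 8: the system is in a cycle of period 5 from step 3 on.  Therefore the state at step 3084 equals the state at step 3 + ((3084 - 3) mod 5) = 4, which is [59, 58, 58, 59, 58, 59, 58, 58, 58, 59, 58, 58].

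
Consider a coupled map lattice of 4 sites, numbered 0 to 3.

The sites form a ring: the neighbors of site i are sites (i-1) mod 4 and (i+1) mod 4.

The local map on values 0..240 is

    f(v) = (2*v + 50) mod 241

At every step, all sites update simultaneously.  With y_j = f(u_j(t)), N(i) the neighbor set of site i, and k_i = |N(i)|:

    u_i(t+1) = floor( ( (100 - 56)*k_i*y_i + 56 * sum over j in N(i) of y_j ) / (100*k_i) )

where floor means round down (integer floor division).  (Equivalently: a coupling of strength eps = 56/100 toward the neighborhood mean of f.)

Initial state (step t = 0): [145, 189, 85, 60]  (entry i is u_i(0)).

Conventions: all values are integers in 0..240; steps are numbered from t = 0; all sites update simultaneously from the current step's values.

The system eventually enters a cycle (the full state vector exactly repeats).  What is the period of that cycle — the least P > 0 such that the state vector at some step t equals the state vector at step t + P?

Simulating step by step:
t=0: [145, 189, 85, 60]
t=1: [143, 171, 196, 164]
t=2: [122, 149, 169, 143]
t=3: [79, 103, 121, 97]
t=4: [96, 79, 27, 73]
t=5: [113, 120, 158, 115]
t=6: [40, 66, 79, 61]
t=7: [156, 174, 190, 170]
t=8: [138, 155, 168, 152]
t=9: [102, 116, 128, 114]
t=10: [27, 39, 50, 38]
t=11: [116, 127, 137, 126]
t=12: [52, 62, 71, 61]
t=13: [164, 173, 181, 172]
t=14: [146, 154, 161, 153]
t=15: [109, 116, 122, 115]
t=16: [34, 40, 45, 39]
t=17: [124, 129, 133, 128]
t=18: [62, 66, 69, 65]
t=19: [177, 181, 184, 180]
t=20: [166, 170, 173, 169]
t=21: [144, 148, 151, 147]
t=22: [100, 104, 107, 103]
t=23: [12, 16, 19, 15]
t=24: [77, 81, 84, 80]
t=25: [207, 211, 214, 210]
t=26: [226, 230, 233, 229]
t=27: [23, 27, 30, 26]
t=28: [99, 103, 106, 102]
t=29: [10, 14, 17, 13]
t=30: [73, 77, 80, 76]
t=31: [199, 203, 206, 202]
t=32: [210, 214, 217, 213]
t=33: [232, 168, 133, 168]
t=34: [95, 93, 114, 93]
t=35: [237, 181, 148, 181]
t=36: [114, 116, 141, 116]
t=37: [39, 53, 63, 53]
t=38: [143, 153, 164, 153]
t=39: [106, 115, 124, 115]
t=40: [31, 39, 46, 39]
t=41: [120, 127, 134, 127]
t=42: [56, 63, 69, 63]
t=43: [169, 175, 181, 175]
t=44: [153, 159, 164, 159]
t=45: [121, 126, 131, 126]
t=46: [56, 61, 65, 61]
t=47: [167, 171, 175, 171]
t=48: [147, 151, 154, 151]
t=49: [107, 110, 113, 110]
t=50: [26, 29, 31, 29]
t=51: [105, 107, 109, 107]
t=52: [21, 23, 24, 23]
t=53: [94, 95, 96, 95]
t=54: [239, 172, 134, 172]
t=55: [105, 101, 119, 101]
t=56: [14, 23, 26, 23]
t=57: [88, 92, 98, 92]
t=58: [230, 167, 133, 167]
t=59: [92, 91, 113, 91]
t=60: [232, 177, 145, 177]
t=61: [105, 108, 134, 108]
t=62: [22, 37, 47, 37]
t=63: [110, 121, 132, 121]
t=64: [41, 51, 60, 51]
t=65: [143, 151, 159, 151]
t=66: [103, 111, 118, 111]
t=67: [23, 30, 37, 30]
t=68: [103, 110, 116, 110]
t=69: [22, 28, 34, 28]
t=70: [100, 106, 111, 106]
t=71: [15, 20, 25, 20]
t=72: [85, 90, 94, 90]
t=73: [225, 229, 233, 229]
t=74: [22, 26, 29, 26]
t=75: [98, 101, 104, 101]
t=76: [8, 11, 13, 11]
t=77: [69, 71, 73, 71]
t=78: [190, 192, 193, 192]
t=79: [191, 192, 193, 192]
t=80: [192, 193, 193, 193]
t=81: [194, 194, 195, 194]
t=82: [197, 197, 197, 197]
t=83: [203, 203, 203, 203]
t=84: [215, 215, 215, 215]
t=85: [239, 239, 239, 239]
t=86: [46, 46, 46, 46]
t=87: [142, 142, 142, 142]
t=88: [93, 93, 93, 93]
t=89: [236, 236, 236, 236]
t=90: [40, 40, 40, 40]
t=91: [130, 130, 130, 130]
t=92: [69, 69, 69, 69]
t=93: [188, 188, 188, 188]
t=94: [185, 185, 185, 185]
t=95: [179, 179, 179, 179]
t=96: [167, 167, 167, 167]
t=97: [143, 143, 143, 143]
t=98: [95, 95, 95, 95]
t=99: [240, 240, 240, 240]
t=100: [48, 48, 48, 48]
t=101: [146, 146, 146, 146]
t=102: [101, 101, 101, 101]
t=103: [11, 11, 11, 11]
t=104: [72, 72, 72, 72]
t=105: [194, 194, 194, 194]
t=106: [197, 197, 197, 197]

Answer: 24
Key observation: The state at step 82, [197, 197, 197, 197], reappears at step 106 — and no state repeats earlier — so the cycle the system enters has period 24.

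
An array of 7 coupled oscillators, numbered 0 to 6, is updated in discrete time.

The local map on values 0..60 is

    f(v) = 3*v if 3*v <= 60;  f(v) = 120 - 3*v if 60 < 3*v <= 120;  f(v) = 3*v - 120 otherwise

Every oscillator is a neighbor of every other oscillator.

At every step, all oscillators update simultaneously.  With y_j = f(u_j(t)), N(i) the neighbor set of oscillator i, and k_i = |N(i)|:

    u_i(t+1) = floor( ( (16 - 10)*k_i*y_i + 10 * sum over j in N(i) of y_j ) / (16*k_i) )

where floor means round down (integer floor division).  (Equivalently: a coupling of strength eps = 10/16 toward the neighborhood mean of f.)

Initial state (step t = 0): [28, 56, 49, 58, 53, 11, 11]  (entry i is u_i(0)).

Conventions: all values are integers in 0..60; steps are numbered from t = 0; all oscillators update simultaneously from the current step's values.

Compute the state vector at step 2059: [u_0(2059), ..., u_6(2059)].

Simulating step by step:
t=0: [28, 56, 49, 58, 53, 11, 11]
t=1: [37, 41, 35, 42, 38, 37, 37]
t=2: [8, 6, 10, 7, 7, 8, 8]
t=3: [23, 21, 25, 22, 22, 23, 23]
t=4: [51, 53, 50, 52, 52, 51, 51]
t=5: [33, 35, 33, 34, 34, 33, 33]
t=6: [19, 18, 19, 18, 18, 19, 19]
t=7: [56, 55, 56, 55, 55, 56, 56]
t=8: [47, 46, 47, 46, 46, 47, 47]
t=9: [20, 19, 20, 19, 19, 20, 20]
t=10: [59, 58, 59, 58, 58, 59, 59]
t=11: [56, 55, 56, 55, 55, 56, 56]

Answer: [56, 55, 56, 55, 55, 56, 56]
Key observation: The state at step 7, [56, 55, 56, 55, 55, 56, 56], reappears at step 11: the system is in a cycle of period 4 from step 7 on.  Therefore the state at step 2059 equals the state at step 7 + ((2059 - 7) mod 4) = 7, which is [56, 55, 56, 55, 55, 56, 56].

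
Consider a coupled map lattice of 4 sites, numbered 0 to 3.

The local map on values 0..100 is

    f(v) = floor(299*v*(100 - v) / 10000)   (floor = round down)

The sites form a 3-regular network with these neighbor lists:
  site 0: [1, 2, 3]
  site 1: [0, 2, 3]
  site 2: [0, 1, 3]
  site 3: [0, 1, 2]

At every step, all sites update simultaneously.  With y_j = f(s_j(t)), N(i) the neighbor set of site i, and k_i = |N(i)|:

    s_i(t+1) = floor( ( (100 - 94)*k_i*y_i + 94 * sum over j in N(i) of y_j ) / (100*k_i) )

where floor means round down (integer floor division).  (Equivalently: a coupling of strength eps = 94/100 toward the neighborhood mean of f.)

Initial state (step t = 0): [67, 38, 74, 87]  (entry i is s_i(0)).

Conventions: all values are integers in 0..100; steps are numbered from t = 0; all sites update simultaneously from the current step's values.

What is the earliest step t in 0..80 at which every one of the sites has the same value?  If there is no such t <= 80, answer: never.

Answer: 3
Key observation: Synchronization is absorbing here: once all sites are equal they stay equal, and step 3 is the first all-equal step.

Derivation:
t=0: [67, 38, 74, 87]  (not all equal)
t=1: [54, 53, 56, 62]  (not all equal)
t=2: [72, 72, 72, 73]  (not all equal)
t=3: [59, 59, 59, 59]  (all equal)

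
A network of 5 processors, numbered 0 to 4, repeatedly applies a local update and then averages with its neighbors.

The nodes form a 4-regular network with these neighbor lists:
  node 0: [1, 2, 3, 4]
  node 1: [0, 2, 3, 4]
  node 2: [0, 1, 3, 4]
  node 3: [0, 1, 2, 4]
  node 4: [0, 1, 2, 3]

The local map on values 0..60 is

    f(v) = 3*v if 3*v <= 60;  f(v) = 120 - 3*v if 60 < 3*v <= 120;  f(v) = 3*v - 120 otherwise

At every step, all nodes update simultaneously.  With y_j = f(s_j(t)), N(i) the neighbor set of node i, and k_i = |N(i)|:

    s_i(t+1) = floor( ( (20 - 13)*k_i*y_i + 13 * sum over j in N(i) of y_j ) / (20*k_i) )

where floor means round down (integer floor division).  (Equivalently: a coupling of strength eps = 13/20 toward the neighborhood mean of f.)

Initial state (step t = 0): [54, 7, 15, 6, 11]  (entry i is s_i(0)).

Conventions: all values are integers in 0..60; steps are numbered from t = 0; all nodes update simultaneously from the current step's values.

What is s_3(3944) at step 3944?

Simulating step by step:
t=0: [54, 7, 15, 6, 11]
t=1: [33, 29, 34, 29, 32]
t=2: [24, 27, 24, 27, 25]
t=3: [44, 42, 44, 42, 44]
t=4: [10, 8, 10, 8, 10]
t=5: [28, 26, 28, 26, 28]
t=6: [37, 39, 37, 39, 37]
t=7: [7, 5, 7, 5, 7]
t=8: [19, 17, 19, 17, 19]
t=9: [55, 53, 55, 53, 55]
t=10: [43, 41, 43, 41, 43]
t=11: [7, 5, 7, 5, 7]

Answer: s_3(3944) = 17
Key observation: The state at step 7, [7, 5, 7, 5, 7], reappears at step 11: the system is in a cycle of period 4 from step 7 on.  Therefore the state at step 3944 equals the state at step 7 + ((3944 - 7) mod 4) = 8, which is [19, 17, 19, 17, 19].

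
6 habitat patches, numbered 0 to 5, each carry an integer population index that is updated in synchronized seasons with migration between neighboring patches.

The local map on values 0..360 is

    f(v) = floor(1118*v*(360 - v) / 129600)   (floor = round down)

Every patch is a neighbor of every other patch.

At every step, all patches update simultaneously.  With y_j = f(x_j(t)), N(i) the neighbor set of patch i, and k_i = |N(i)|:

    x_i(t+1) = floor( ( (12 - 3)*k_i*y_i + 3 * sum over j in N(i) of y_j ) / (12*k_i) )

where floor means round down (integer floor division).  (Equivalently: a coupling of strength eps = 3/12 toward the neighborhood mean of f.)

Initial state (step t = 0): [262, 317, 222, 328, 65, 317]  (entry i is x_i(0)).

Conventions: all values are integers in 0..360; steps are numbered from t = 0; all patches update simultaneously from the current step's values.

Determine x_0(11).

Answer: x_0(11) = 212

Derivation:
t=0: [262, 317, 222, 328, 65, 317]
t=1: [203, 130, 233, 111, 164, 130]
t=2: [269, 257, 256, 244, 271, 257]
t=3: [215, 227, 227, 238, 213, 227]
t=4: [266, 260, 260, 253, 267, 260]
t=5: [217, 223, 223, 229, 216, 223]
t=6: [266, 263, 263, 259, 266, 263]
t=7: [216, 219, 219, 223, 216, 219]
t=8: [267, 266, 266, 263, 267, 266]
t=9: [214, 215, 215, 218, 214, 215]
t=10: [268, 268, 268, 267, 268, 268]
t=11: [212, 212, 212, 213, 212, 212]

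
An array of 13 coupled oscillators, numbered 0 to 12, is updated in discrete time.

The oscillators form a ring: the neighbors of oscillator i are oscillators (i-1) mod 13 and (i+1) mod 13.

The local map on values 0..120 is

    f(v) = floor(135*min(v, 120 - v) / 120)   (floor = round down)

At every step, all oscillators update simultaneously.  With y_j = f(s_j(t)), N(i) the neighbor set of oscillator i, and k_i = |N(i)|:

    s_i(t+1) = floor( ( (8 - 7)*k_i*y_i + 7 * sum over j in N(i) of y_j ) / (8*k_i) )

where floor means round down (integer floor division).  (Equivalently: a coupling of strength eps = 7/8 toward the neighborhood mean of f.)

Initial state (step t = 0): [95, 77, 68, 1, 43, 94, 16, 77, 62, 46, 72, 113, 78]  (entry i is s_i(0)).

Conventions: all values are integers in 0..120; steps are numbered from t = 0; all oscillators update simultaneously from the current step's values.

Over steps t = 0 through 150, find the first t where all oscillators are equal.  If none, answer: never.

Answer: never
Key observation: The state at step 16 reappears at step 20 — the system is in a cycle of period 4 from step 16 on.  No step 0..20 is synchronized, and the cycle repeats forever, so no step up to 150 (or ever) has all oscillators equal.

Derivation:
t=0: [95, 77, 68, 1, 43, 94, 16, 77, 62, 46, 72, 113, 78]  (not all equal)
t=1: [45, 43, 28, 46, 19, 32, 35, 42, 51, 58, 32, 45, 21]  (not all equal)
t=2: [37, 41, 47, 29, 40, 30, 41, 47, 56, 48, 54, 32, 46]  (not all equal)
t=3: [47, 46, 40, 46, 34, 43, 42, 54, 54, 60, 46, 53, 40]  (not all equal)
t=4: [48, 48, 50, 42, 48, 43, 53, 54, 63, 56, 61, 49, 54]  (not all equal)
t=5: [56, 54, 51, 54, 48, 55, 54, 61, 61, 64, 59, 62, 55]  (not all equal)
t=6: [60, 60, 59, 56, 59, 57, 63, 63, 64, 65, 64, 63, 63]  (not all equal)
t=7: [65, 66, 65, 65, 63, 64, 64, 63, 62, 62, 62, 63, 65]  (not all equal)
t=8: [60, 60, 60, 62, 62, 63, 63, 64, 64, 65, 64, 63, 62]  (not all equal)
t=9: [66, 67, 66, 65, 64, 64, 63, 63, 62, 62, 62, 64, 65]  (not all equal)
t=10: [60, 59, 60, 61, 62, 63, 63, 64, 64, 65, 64, 63, 61]  (not all equal)
t=11: [66, 66, 66, 66, 65, 64, 63, 63, 62, 62, 62, 64, 65]  (not all equal)
t=12: [60, 60, 60, 60, 61, 62, 63, 64, 64, 65, 64, 63, 61]  (not all equal)
t=13: [66, 67, 67, 66, 66, 65, 64, 63, 62, 62, 62, 64, 65]  (not all equal)
t=14: [60, 59, 59, 59, 60, 61, 62, 64, 64, 65, 64, 63, 61]  (not all equal)
t=15: [66, 66, 66, 66, 66, 66, 64, 63, 62, 62, 62, 64, 65]  (not all equal)
t=16: [60, 60, 60, 60, 60, 61, 62, 64, 64, 65, 64, 63, 61]  (not all equal)
t=17: [66, 67, 67, 67, 66, 66, 64, 63, 62, 62, 62, 64, 65]  (not all equal)
t=18: [60, 59, 59, 59, 59, 61, 62, 64, 64, 65, 64, 63, 61]  (not all equal)
t=19: [66, 66, 66, 66, 66, 65, 64, 63, 62, 62, 62, 64, 65]  (not all equal)
t=20: [60, 60, 60, 60, 60, 61, 62, 64, 64, 65, 64, 63, 61]  (not all equal)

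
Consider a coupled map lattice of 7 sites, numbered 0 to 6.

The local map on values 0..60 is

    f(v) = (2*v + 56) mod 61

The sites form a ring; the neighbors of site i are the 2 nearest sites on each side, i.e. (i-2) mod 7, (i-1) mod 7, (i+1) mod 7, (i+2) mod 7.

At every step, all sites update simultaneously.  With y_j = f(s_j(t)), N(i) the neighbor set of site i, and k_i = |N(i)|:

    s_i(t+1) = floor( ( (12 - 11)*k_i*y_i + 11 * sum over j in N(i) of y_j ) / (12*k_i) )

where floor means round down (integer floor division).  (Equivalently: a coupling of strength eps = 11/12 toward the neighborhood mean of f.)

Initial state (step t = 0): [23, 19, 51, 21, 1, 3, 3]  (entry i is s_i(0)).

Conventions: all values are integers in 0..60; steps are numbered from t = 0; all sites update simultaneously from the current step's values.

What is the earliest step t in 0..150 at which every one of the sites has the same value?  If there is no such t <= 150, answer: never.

Answer: 7
Key observation: Synchronization is absorbing here: once all sites are equal they stay equal, and step 7 is the first all-equal step.

Derivation:
t=0: [23, 19, 51, 21, 1, 3, 3]  (not all equal)
t=1: [19, 29, 41, 32, 22, 31, 30]  (not all equal)
t=2: [44, 41, 43, 42, 46, 47, 46]  (not all equal)
t=3: [22, 21, 20, 22, 23, 23, 23]  (not all equal)
t=4: [38, 38, 38, 38, 39, 40, 39]  (not all equal)
t=5: [11, 10, 10, 11, 11, 11, 11]  (not all equal)
t=6: [16, 16, 16, 16, 16, 17, 16]  (not all equal)
t=7: [27, 27, 27, 27, 27, 27, 27]  (all equal)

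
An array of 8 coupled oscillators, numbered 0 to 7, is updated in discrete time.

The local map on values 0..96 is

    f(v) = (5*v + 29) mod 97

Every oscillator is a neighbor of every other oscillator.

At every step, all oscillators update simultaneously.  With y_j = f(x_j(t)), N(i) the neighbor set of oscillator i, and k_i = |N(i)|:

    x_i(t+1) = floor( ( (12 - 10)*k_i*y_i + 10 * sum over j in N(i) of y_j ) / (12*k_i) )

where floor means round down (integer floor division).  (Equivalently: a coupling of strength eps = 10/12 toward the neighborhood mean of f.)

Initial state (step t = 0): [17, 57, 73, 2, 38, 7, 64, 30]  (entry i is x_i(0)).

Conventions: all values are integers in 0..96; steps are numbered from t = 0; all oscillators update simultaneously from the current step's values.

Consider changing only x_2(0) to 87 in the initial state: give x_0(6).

Simulating step by step:
t=0: [17, 57, 87, 2, 38, 7, 64, 30]
t=1: [46, 46, 49, 47, 46, 48, 48, 49]
t=2: [71, 71, 72, 71, 71, 72, 72, 72]
t=3: [49, 49, 44, 49, 49, 44, 44, 44]
t=4: [68, 68, 66, 68, 68, 66, 66, 66]
t=5: [73, 73, 72, 73, 73, 72, 72, 72]
t=6: [3, 3, 3, 3, 3, 3, 3, 3]

Answer: x_0(6) = 3
Key observation: This trace re-runs the system from the modified initial state.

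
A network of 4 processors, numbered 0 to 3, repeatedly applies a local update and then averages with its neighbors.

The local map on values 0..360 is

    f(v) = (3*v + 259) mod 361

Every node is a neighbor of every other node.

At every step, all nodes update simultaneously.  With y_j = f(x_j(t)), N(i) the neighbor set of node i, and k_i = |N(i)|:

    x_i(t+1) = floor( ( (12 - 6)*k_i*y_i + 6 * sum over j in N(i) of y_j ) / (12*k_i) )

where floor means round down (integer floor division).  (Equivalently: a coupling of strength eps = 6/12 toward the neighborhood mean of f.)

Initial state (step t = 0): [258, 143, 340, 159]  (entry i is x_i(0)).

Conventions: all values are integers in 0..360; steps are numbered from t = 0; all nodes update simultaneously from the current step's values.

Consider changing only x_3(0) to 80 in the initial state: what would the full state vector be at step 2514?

Simulating step by step:
t=0: [258, 143, 340, 80]
t=1: [265, 271, 227, 208]
t=2: [287, 293, 249, 230]
t=3: [112, 118, 195, 176]
t=4: [190, 196, 152, 133]
t=5: [182, 188, 265, 246]
t=6: [159, 165, 242, 223]
t=7: [90, 96, 173, 154]
t=8: [184, 190, 147, 248]
t=9: [165, 171, 249, 229]
t=10: [109, 115, 193, 173]
t=11: [181, 187, 145, 125]
t=12: [157, 163, 241, 221]
t=13: [85, 91, 169, 149]
t=14: [169, 175, 133, 233]
t=15: [121, 127, 205, 185]
t=16: [217, 223, 181, 161]
t=17: [145, 151, 109, 89]
t=18: [290, 296, 254, 234]
t=19: [123, 129, 207, 187]
t=20: [223, 229, 187, 167]
t=21: [163, 169, 127, 107]
t=22: [103, 109, 187, 167]
t=23: [163, 169, 127, 107]

Answer: [103, 109, 187, 167]
Key observation: The state at step 21, [163, 169, 127, 107], reappears at step 23: the system is in a cycle of period 2 from step 21 on.  Therefore the state at step 2514 equals the state at step 21 + ((2514 - 21) mod 2) = 22, which is [103, 109, 187, 167].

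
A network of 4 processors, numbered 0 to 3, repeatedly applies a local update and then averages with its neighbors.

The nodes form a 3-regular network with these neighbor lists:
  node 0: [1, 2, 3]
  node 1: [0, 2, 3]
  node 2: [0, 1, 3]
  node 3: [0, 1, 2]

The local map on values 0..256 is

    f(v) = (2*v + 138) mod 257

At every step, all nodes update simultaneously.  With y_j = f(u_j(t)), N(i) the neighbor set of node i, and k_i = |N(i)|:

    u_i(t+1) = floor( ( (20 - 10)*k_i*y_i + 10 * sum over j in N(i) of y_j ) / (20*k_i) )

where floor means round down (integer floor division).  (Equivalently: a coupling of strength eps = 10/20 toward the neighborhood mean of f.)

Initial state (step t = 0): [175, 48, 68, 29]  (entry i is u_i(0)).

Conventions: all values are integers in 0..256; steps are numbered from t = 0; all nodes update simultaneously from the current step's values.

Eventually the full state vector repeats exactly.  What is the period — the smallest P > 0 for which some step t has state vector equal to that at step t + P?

Answer: 16
Key observation: The state at step 14, [111, 111, 110, 110], reappears at step 30 — and no state repeats earlier — so the cycle the system enters has period 16.

Derivation:
t=0: [175, 48, 68, 29]
t=1: [190, 191, 118, 178]
t=2: [62, 62, 99, 139]
t=3: [43, 43, 67, 94]
t=4: [163, 163, 93, 111]
t=5: [166, 166, 119, 131]
t=6: [185, 185, 154, 162]
t=7: [233, 233, 212, 217]
t=8: [77, 77, 63, 67]
t=9: [27, 27, 17, 20]
t=10: [186, 186, 179, 181]
t=11: [249, 249, 244, 245]
t=12: [119, 119, 115, 116]
t=13: [116, 116, 114, 114]
t=14: [111, 111, 110, 110]
t=15: [102, 102, 101, 101]
t=16: [84, 84, 83, 83]
t=17: [48, 48, 47, 47]
t=18: [233, 233, 232, 232]
t=19: [89, 89, 88, 88]
t=20: [58, 58, 57, 57]
t=21: [253, 253, 252, 252]
t=22: [129, 129, 128, 128]
t=23: [138, 138, 137, 137]
t=24: [156, 156, 155, 155]
t=25: [192, 192, 191, 191]
t=26: [7, 7, 6, 6]
t=27: [151, 151, 150, 150]
t=28: [182, 182, 181, 181]
t=29: [244, 244, 243, 243]
t=30: [111, 111, 110, 110]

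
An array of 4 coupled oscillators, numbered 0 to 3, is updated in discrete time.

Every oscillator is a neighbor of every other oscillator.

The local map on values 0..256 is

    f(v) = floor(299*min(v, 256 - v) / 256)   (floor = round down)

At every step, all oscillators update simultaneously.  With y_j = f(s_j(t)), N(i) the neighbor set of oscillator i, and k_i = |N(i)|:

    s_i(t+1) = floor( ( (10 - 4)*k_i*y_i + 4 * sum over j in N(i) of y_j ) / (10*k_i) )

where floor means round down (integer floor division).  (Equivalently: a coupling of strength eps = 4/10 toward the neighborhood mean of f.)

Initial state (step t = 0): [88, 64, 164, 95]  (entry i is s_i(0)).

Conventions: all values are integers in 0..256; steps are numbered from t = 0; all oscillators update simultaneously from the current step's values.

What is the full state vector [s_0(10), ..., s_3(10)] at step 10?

Simulating step by step:
t=0: [88, 64, 164, 95]
t=1: [100, 86, 102, 103]
t=2: [114, 107, 116, 116]
t=3: [132, 128, 133, 133]
t=4: [144, 146, 143, 143]
t=5: [130, 129, 130, 130]
t=6: [147, 147, 147, 147]
t=7: [127, 127, 127, 127]
t=8: [148, 148, 148, 148]
t=9: [126, 126, 126, 126]
t=10: [147, 147, 147, 147]

Answer: [147, 147, 147, 147]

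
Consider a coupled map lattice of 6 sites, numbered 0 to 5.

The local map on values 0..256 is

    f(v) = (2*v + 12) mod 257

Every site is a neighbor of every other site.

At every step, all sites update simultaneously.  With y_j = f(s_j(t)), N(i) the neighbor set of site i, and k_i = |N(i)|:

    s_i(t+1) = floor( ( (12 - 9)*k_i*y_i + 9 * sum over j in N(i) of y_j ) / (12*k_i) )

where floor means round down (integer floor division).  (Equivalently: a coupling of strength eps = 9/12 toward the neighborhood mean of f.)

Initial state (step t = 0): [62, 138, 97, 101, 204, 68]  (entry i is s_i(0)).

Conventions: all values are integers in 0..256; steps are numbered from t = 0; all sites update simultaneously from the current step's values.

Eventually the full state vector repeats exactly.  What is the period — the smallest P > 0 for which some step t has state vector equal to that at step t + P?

Simulating step by step:
t=0: [62, 138, 97, 101, 204, 68]
t=1: [148, 137, 155, 156, 151, 149]
t=2: [53, 51, 54, 55, 54, 53]
t=3: [118, 118, 118, 119, 118, 118]
t=4: [248, 248, 248, 248, 248, 248]
t=5: [251, 251, 251, 251, 251, 251]
t=6: [0, 0, 0, 0, 0, 0]
t=7: [12, 12, 12, 12, 12, 12]
t=8: [36, 36, 36, 36, 36, 36]
t=9: [84, 84, 84, 84, 84, 84]
t=10: [180, 180, 180, 180, 180, 180]
t=11: [115, 115, 115, 115, 115, 115]
t=12: [242, 242, 242, 242, 242, 242]
t=13: [239, 239, 239, 239, 239, 239]
t=14: [233, 233, 233, 233, 233, 233]
t=15: [221, 221, 221, 221, 221, 221]
t=16: [197, 197, 197, 197, 197, 197]
t=17: [149, 149, 149, 149, 149, 149]
t=18: [53, 53, 53, 53, 53, 53]
t=19: [118, 118, 118, 118, 118, 118]
t=20: [248, 248, 248, 248, 248, 248]

Answer: 16
Key observation: The state at step 4, [248, 248, 248, 248, 248, 248], reappears at step 20 — and no state repeats earlier — so the cycle the system enters has period 16.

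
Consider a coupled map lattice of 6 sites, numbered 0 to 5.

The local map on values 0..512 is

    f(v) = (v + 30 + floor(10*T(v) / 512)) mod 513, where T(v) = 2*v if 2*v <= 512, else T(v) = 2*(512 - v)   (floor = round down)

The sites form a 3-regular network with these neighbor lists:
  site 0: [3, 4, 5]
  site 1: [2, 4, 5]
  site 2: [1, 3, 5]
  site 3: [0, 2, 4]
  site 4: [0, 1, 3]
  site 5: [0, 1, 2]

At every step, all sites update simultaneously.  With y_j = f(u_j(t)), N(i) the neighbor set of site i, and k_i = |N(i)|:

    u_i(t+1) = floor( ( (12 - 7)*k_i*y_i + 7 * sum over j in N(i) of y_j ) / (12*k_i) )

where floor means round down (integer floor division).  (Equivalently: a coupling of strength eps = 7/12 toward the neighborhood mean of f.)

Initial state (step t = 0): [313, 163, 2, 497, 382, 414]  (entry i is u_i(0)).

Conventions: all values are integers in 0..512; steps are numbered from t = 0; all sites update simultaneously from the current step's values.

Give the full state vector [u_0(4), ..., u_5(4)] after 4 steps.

Simulating step by step:
t=0: [313, 163, 2, 497, 382, 414]
t=1: [316, 257, 141, 161, 283, 299]
t=2: [313, 285, 234, 247, 298, 300]
t=3: [332, 318, 297, 305, 326, 324]
t=4: [361, 353, 345, 350, 358, 356]

Answer: [361, 353, 345, 350, 358, 356]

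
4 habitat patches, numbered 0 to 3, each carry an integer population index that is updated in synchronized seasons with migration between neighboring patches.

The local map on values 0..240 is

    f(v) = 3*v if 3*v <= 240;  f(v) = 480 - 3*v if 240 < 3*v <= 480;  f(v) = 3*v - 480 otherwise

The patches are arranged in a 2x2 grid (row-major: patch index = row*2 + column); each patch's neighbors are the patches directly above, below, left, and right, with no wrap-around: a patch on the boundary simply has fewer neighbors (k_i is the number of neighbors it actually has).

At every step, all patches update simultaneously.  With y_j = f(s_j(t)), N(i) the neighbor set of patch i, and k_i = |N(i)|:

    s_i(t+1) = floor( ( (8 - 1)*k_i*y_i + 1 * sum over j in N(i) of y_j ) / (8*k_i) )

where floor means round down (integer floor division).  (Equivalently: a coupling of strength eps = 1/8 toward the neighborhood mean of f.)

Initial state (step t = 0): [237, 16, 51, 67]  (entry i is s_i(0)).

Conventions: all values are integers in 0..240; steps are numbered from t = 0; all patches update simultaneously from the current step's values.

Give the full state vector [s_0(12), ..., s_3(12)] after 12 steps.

Answer: [205, 63, 129, 50]

Derivation:
t=0: [237, 16, 51, 67]
t=1: [214, 69, 160, 188]
t=2: [154, 196, 15, 86]
t=3: [25, 109, 54, 203]
t=4: [85, 146, 154, 132]
t=5: [200, 56, 35, 77]
t=6: [122, 168, 113, 219]
t=7: [110, 39, 141, 165]
t=8: [142, 112, 60, 24]
t=9: [67, 133, 165, 83]
t=10: [181, 97, 40, 208]
t=11: [74, 178, 117, 145]
t=12: [205, 63, 129, 50]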